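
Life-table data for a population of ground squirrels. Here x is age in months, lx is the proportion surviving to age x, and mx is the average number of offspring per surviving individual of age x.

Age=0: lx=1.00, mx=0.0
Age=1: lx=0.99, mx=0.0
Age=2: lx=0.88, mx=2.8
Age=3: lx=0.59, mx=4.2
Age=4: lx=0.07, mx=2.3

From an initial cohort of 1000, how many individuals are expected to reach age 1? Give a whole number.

Expected survivors = N0 · l_1 = 1000 × 0.99 = 990 → 990

990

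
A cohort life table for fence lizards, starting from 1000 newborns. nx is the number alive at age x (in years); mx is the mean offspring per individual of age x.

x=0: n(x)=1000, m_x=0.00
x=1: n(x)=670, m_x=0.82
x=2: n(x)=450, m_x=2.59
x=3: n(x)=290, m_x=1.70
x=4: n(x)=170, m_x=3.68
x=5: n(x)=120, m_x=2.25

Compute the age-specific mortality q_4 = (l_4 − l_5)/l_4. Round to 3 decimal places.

0.294

lx = nx/n0 = nx/1000: 1, 0.67, 0.45, 0.29, 0.17, 0.12
q_4 = (l_4 − l_5) / l_4 = (0.17 − 0.12) / 0.17
     = 0.05 / 0.17 = 0.294118… → 0.294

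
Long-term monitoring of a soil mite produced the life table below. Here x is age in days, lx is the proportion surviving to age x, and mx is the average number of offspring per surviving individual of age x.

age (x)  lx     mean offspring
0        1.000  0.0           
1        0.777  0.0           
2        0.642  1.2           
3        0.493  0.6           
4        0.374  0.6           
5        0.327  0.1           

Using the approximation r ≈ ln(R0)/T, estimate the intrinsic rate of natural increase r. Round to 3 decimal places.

R0 = Σ lx·mx = 0 + 0 + 0.7704 + 0.2958 + 0.2244 + 0.0327 = 1.3233
Σ x·lx·mx = 3.4893; T = 3.4893/1.3233 = 2.63682…
r ≈ ln(R0)/T = ln(1.3233)/2.63682… = 0.10624… → 0.106

0.106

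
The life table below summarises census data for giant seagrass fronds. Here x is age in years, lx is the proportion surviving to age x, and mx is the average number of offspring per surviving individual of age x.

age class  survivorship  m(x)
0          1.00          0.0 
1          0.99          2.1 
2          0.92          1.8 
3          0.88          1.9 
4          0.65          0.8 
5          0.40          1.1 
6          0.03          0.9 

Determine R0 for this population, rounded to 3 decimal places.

6.394

lx·mx by age: 0, 2.079, 1.656, 1.672, 0.52, 0.44, 0.027
R0 = Σ lx·mx = 6.394 → 6.394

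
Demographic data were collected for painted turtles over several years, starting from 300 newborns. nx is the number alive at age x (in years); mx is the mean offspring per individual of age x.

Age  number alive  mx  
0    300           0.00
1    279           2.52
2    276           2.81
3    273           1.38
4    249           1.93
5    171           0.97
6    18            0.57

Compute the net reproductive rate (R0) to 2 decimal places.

lx = nx/n0 = nx/300: 1, 0.93, 0.92, 0.91, 0.83, 0.57, 0.06
lx·mx by age: 0, 2.3436, 2.5852, 1.2558, 1.6019, 0.5529, 0.0342
R0 = Σ lx·mx = 8.3736 → 8.37

8.37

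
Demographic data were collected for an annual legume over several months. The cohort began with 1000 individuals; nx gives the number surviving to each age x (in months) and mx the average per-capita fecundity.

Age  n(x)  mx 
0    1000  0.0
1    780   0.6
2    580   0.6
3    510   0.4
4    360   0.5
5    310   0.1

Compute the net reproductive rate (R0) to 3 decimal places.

1.231

lx = nx/n0 = nx/1000: 1, 0.78, 0.58, 0.51, 0.36, 0.31
lx·mx by age: 0, 0.468, 0.348, 0.204, 0.18, 0.031
R0 = Σ lx·mx = 1.231 → 1.231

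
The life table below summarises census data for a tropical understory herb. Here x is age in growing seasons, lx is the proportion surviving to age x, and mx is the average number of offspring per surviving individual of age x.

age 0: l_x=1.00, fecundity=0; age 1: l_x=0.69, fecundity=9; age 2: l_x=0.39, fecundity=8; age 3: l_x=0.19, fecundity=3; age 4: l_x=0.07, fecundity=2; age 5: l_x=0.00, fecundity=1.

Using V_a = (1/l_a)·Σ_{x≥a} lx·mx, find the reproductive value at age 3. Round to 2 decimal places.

lx·mx for x ≥ 3: 0.57, 0.14, 0 → sum = 0.71
V_3 = 0.71 / l_3 = 0.71 / 0.19 = 3.736842… → 3.74

3.74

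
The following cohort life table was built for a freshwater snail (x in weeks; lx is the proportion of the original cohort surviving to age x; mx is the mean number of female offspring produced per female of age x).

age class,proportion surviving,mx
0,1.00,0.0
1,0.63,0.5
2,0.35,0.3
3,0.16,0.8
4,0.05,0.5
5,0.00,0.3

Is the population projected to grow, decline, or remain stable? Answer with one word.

R0 = Σ lx·mx = 0 + 0.315 + 0.105 + 0.128 + 0.025 + 0 = 0.573
R0 < 1, so the population is declining.

declining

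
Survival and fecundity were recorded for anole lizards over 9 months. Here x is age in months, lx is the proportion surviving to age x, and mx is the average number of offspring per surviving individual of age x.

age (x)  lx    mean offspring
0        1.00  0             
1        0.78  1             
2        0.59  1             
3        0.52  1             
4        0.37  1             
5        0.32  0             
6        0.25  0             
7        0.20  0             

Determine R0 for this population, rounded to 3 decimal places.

2.260

lx·mx by age: 0, 0.78, 0.59, 0.52, 0.37, 0, 0, 0
R0 = Σ lx·mx = 2.26 → 2.260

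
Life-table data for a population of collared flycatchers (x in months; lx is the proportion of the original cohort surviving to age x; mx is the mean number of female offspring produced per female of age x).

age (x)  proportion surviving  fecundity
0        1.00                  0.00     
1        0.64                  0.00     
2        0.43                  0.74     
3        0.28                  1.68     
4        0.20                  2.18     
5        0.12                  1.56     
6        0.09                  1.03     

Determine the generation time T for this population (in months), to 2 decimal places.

lx·mx: 0, 0, 0.3182, 0.4704, 0.436, 0.1872, 0.0927 → R0 = 1.5045
x·lx·mx: 0, 0, 0.6364, 1.4112, 1.744, 0.936, 0.5562 → Σ = 5.2838
T = 5.2838 / 1.5045 = 3.511997… → 3.51

3.51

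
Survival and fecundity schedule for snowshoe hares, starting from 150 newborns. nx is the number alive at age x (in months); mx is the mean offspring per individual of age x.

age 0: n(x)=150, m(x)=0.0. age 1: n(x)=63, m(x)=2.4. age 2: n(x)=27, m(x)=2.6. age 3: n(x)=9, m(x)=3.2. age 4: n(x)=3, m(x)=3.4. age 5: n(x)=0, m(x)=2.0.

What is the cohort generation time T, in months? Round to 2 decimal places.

1.61

lx = nx/n0 = nx/150: 1, 0.42, 0.18, 0.06, 0.02, 0
lx·mx: 0, 1.008, 0.468, 0.192, 0.068, 0 → R0 = 1.736
x·lx·mx: 0, 1.008, 0.936, 0.576, 0.272, 0 → Σ = 2.792
T = 2.792 / 1.736 = 1.608295… → 1.61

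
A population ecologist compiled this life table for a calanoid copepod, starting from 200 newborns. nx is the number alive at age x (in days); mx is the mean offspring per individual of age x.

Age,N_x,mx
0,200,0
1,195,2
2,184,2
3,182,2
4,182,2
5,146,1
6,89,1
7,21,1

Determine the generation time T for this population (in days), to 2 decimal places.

2.92

lx = nx/n0 = nx/200: 1, 0.975, 0.92, 0.91, 0.91, 0.73, 0.445, 0.105
lx·mx: 0, 1.95, 1.84, 1.82, 1.82, 0.73, 0.445, 0.105 → R0 = 8.71
x·lx·mx: 0, 1.95, 3.68, 5.46, 7.28, 3.65, 2.67, 0.735 → Σ = 25.425
T = 25.425 / 8.71 = 2.919059… → 2.92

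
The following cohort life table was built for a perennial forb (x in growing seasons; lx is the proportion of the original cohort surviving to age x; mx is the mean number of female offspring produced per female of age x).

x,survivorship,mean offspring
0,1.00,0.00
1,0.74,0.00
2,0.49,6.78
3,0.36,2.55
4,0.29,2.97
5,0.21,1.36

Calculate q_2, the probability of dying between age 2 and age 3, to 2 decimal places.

q_2 = (l_2 − l_3) / l_2 = (0.49 − 0.36) / 0.49
     = 0.13 / 0.49 = 0.265306… → 0.27

0.27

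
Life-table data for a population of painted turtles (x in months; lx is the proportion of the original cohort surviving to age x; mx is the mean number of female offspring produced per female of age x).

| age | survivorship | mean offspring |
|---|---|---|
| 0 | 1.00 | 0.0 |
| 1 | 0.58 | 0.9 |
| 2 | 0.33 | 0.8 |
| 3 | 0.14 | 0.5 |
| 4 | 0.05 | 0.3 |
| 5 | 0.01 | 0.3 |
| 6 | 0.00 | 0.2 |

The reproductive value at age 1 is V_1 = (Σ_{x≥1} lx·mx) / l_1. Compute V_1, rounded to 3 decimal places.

1.507

lx·mx for x ≥ 1: 0.522, 0.264, 0.07, 0.015, 0.003, 0 → sum = 0.874
V_1 = 0.874 / l_1 = 0.874 / 0.58 = 1.506897… → 1.507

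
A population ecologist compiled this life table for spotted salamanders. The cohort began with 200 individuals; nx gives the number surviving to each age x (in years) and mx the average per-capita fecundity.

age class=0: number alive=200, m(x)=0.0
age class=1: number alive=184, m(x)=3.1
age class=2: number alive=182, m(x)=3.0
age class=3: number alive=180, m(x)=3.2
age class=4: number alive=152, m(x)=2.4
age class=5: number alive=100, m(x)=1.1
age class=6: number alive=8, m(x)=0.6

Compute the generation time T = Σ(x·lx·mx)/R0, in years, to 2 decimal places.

2.50

lx = nx/n0 = nx/200: 1, 0.92, 0.91, 0.9, 0.76, 0.5, 0.04
lx·mx: 0, 2.852, 2.73, 2.88, 1.824, 0.55, 0.024 → R0 = 10.86
x·lx·mx: 0, 2.852, 5.46, 8.64, 7.296, 2.75, 0.144 → Σ = 27.142
T = 27.142 / 10.86 = 2.499263… → 2.50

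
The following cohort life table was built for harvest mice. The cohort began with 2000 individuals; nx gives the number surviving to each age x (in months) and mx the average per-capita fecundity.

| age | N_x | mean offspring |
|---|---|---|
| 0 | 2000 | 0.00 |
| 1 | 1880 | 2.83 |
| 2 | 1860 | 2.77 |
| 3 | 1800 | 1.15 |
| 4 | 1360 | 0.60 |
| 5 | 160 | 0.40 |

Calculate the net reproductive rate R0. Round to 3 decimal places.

lx = nx/n0 = nx/2000: 1, 0.94, 0.93, 0.9, 0.68, 0.08
lx·mx by age: 0, 2.6602, 2.5761, 1.035, 0.408, 0.032
R0 = Σ lx·mx = 6.7113 → 6.711

6.711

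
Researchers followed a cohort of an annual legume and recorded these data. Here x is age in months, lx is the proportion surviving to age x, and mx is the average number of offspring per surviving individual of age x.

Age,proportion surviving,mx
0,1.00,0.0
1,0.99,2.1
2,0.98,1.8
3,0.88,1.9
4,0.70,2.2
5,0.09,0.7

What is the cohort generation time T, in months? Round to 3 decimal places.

lx·mx: 0, 2.079, 1.764, 1.672, 1.54, 0.063 → R0 = 7.118
x·lx·mx: 0, 2.079, 3.528, 5.016, 6.16, 0.315 → Σ = 17.098
T = 17.098 / 7.118 = 2.402079… → 2.402

2.402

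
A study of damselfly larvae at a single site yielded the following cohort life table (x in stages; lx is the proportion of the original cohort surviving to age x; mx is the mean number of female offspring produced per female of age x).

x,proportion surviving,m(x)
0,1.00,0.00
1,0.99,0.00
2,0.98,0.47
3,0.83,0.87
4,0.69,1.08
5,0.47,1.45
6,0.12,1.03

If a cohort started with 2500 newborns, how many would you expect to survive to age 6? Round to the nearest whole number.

300

Expected survivors = N0 · l_6 = 2500 × 0.12 = 300 → 300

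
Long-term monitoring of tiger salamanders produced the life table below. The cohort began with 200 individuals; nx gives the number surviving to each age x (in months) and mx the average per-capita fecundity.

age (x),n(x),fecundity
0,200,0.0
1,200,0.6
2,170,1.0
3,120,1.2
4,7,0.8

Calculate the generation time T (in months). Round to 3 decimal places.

lx = nx/n0 = nx/200: 1, 1, 0.85, 0.6, 0.035
lx·mx: 0, 0.6, 0.85, 0.72, 0.028 → R0 = 2.198
x·lx·mx: 0, 0.6, 1.7, 2.16, 0.112 → Σ = 4.572
T = 4.572 / 2.198 = 2.080073… → 2.080

2.080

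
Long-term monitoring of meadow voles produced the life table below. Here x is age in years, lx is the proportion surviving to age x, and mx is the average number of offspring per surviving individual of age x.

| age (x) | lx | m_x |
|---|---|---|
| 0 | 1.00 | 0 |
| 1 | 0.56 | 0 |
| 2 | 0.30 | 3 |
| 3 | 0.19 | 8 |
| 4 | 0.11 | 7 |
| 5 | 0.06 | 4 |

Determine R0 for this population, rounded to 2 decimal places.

lx·mx by age: 0, 0, 0.9, 1.52, 0.77, 0.24
R0 = Σ lx·mx = 3.43 → 3.43

3.43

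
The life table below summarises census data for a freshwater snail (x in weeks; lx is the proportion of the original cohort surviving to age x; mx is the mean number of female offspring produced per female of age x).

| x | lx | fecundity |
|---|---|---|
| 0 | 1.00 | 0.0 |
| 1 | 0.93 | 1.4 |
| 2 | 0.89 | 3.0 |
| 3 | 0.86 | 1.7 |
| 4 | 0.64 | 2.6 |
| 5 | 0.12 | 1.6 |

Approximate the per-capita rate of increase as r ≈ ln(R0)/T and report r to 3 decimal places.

R0 = Σ lx·mx = 0 + 1.302 + 2.67 + 1.462 + 1.664 + 0.192 = 7.29
Σ x·lx·mx = 18.644; T = 18.644/7.29 = 2.55748…
r ≈ ln(R0)/T = ln(7.29)/2.55748… = 0.77674… → 0.777

0.777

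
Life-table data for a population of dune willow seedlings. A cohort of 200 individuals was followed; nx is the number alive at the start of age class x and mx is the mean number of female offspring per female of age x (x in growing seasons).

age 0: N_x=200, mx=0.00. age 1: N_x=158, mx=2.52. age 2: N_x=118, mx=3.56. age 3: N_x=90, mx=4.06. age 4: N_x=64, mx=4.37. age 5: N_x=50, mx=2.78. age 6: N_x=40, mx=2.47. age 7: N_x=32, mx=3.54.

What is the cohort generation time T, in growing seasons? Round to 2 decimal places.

lx = nx/n0 = nx/200: 1, 0.79, 0.59, 0.45, 0.32, 0.25, 0.2, 0.16
lx·mx: 0, 1.9908, 2.1004, 1.827, 1.3984, 0.695, 0.494, 0.5664 → R0 = 9.072
x·lx·mx: 0, 1.9908, 4.2008, 5.481, 5.5936, 3.475, 2.964, 3.9648 → Σ = 27.67
T = 27.67 / 9.072 = 3.050044… → 3.05

3.05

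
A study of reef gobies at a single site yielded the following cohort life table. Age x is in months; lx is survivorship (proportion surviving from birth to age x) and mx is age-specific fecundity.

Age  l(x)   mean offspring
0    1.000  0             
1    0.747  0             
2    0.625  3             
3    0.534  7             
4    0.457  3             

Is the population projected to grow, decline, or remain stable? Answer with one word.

growing

R0 = Σ lx·mx = 0 + 0 + 1.875 + 3.738 + 1.371 = 6.984
R0 > 1, so the population is growing.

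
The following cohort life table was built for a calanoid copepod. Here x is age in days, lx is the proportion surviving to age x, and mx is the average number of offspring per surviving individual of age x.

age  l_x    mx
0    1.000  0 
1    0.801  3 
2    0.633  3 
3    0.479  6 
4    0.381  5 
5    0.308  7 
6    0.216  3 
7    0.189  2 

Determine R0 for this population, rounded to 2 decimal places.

lx·mx by age: 0, 2.403, 1.899, 2.874, 1.905, 2.156, 0.648, 0.378
R0 = Σ lx·mx = 12.263 → 12.26

12.26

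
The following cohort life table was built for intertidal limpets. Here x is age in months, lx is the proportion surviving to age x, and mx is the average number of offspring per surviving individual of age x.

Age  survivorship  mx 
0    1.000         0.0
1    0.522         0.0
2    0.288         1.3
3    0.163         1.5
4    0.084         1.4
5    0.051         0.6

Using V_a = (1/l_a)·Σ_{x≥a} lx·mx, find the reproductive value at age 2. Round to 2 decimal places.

lx·mx for x ≥ 2: 0.3744, 0.2445, 0.1176, 0.0306 → sum = 0.7671
V_2 = 0.7671 / l_2 = 0.7671 / 0.288 = 2.663542… → 2.66

2.66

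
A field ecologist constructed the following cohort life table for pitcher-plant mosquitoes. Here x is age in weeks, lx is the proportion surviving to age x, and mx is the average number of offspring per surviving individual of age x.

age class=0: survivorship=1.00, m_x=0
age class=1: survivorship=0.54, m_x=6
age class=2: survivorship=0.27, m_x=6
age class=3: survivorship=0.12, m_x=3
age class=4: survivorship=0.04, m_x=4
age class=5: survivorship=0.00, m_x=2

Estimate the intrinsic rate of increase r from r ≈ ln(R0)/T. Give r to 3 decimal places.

1.104

R0 = Σ lx·mx = 0 + 3.24 + 1.62 + 0.36 + 0.16 + 0 = 5.38
Σ x·lx·mx = 8.2; T = 8.2/5.38 = 1.52416…
r ≈ ln(R0)/T = ln(5.38)/1.52416… = 1.10401… → 1.104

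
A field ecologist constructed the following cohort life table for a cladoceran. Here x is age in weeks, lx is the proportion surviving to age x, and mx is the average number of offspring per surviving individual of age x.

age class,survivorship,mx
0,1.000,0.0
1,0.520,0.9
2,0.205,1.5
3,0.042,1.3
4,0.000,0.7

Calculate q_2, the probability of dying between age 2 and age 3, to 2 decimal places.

q_2 = (l_2 − l_3) / l_2 = (0.205 − 0.042) / 0.205
     = 0.163 / 0.205 = 0.795122… → 0.80

0.80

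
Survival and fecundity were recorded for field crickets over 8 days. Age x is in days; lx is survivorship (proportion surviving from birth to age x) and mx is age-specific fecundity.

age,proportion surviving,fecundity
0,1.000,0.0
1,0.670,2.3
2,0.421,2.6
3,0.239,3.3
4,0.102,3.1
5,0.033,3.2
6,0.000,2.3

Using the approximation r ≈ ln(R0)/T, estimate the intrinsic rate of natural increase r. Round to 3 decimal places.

0.657

R0 = Σ lx·mx = 0 + 1.541 + 1.0946 + 0.7887 + 0.3162 + 0.1056 + 0 = 3.8461
Σ x·lx·mx = 7.8891; T = 7.8891/3.8461 = 2.05119…
r ≈ ln(R0)/T = ln(3.8461)/2.05119… = 0.65672… → 0.657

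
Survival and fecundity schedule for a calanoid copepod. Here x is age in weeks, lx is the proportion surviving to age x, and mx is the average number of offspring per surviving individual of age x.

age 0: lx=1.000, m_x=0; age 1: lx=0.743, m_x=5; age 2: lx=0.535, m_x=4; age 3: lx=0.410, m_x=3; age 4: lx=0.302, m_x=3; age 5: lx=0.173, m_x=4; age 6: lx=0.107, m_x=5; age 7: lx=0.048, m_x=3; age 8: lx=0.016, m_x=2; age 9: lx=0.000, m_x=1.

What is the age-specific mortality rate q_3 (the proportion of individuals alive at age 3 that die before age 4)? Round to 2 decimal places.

0.26

q_3 = (l_3 − l_4) / l_3 = (0.41 − 0.302) / 0.41
     = 0.108 / 0.41 = 0.263415… → 0.26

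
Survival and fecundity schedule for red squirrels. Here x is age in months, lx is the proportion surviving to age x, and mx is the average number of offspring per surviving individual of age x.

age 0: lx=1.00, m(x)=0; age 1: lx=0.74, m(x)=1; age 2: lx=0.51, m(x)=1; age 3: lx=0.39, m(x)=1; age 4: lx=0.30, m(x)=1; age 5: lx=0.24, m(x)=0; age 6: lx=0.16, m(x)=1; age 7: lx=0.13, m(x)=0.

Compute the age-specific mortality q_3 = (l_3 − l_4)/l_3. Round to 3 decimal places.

q_3 = (l_3 − l_4) / l_3 = (0.39 − 0.3) / 0.39
     = 0.09 / 0.39 = 0.230769… → 0.231

0.231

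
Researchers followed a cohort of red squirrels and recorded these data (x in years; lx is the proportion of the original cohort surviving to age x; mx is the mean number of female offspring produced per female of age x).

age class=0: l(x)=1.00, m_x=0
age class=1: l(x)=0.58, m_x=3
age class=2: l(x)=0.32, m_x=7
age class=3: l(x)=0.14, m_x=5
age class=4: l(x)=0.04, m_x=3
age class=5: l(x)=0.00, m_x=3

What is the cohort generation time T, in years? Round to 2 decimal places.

1.83

lx·mx: 0, 1.74, 2.24, 0.7, 0.12, 0 → R0 = 4.8
x·lx·mx: 0, 1.74, 4.48, 2.1, 0.48, 0 → Σ = 8.8
T = 8.8 / 4.8 = 1.833333… → 1.83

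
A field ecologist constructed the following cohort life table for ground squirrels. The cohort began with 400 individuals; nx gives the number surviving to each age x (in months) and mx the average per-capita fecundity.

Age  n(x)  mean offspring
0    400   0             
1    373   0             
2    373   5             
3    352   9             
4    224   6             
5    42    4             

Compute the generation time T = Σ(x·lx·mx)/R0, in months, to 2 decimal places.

2.97

lx = nx/n0 = nx/400: 1, 0.9325, 0.9325, 0.88, 0.56, 0.105
lx·mx: 0, 0, 4.6625, 7.92, 3.36, 0.42 → R0 = 16.3625
x·lx·mx: 0, 0, 9.325, 23.76, 13.44, 2.1 → Σ = 48.625
T = 48.625 / 16.3625 = 2.971734… → 2.97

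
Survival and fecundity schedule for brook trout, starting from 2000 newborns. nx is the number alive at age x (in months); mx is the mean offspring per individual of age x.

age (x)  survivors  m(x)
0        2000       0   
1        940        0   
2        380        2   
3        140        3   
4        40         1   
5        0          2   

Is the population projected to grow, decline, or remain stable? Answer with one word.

lx = nx/n0 = nx/2000: 1, 0.47, 0.19, 0.07, 0.02, 0
R0 = Σ lx·mx = 0 + 0 + 0.38 + 0.21 + 0.02 + 0 = 0.61
R0 < 1, so the population is declining.

declining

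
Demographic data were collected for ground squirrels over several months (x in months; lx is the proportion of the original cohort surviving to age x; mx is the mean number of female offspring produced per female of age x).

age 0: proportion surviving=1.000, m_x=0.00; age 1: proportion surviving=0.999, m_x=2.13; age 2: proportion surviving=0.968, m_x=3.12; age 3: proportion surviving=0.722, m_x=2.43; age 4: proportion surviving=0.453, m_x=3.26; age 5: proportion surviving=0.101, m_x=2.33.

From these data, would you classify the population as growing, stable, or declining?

growing

R0 = Σ lx·mx = 0 + 2.12787 + 3.02016 + 1.75446 + 1.47678 + 0.23533 = 8.6146
R0 > 1, so the population is growing.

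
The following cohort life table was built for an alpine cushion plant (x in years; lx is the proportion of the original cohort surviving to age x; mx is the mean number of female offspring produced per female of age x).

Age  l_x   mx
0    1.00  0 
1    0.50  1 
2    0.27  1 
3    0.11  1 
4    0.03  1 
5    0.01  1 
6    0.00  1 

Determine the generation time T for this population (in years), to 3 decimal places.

1.674

lx·mx: 0, 0.5, 0.27, 0.11, 0.03, 0.01, 0 → R0 = 0.92
x·lx·mx: 0, 0.5, 0.54, 0.33, 0.12, 0.05, 0 → Σ = 1.54
T = 1.54 / 0.92 = 1.673913… → 1.674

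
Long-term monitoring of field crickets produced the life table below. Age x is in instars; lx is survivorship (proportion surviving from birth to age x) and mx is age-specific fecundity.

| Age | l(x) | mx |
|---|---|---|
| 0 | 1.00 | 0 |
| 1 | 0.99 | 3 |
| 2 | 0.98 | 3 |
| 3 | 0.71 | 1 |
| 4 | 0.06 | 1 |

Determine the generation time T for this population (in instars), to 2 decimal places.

lx·mx: 0, 2.97, 2.94, 0.71, 0.06 → R0 = 6.68
x·lx·mx: 0, 2.97, 5.88, 2.13, 0.24 → Σ = 11.22
T = 11.22 / 6.68 = 1.679641… → 1.68

1.68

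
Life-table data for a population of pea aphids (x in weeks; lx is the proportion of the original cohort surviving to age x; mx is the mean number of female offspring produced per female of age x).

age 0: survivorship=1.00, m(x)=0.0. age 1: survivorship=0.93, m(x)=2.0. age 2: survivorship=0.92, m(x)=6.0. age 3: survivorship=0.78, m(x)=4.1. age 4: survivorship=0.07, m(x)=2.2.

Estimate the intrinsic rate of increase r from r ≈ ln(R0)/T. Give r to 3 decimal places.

1.102

R0 = Σ lx·mx = 0 + 1.86 + 5.52 + 3.198 + 0.154 = 10.732
Σ x·lx·mx = 23.11; T = 23.11/10.732 = 2.15337…
r ≈ ln(R0)/T = ln(10.732)/2.15337… = 1.1021… → 1.102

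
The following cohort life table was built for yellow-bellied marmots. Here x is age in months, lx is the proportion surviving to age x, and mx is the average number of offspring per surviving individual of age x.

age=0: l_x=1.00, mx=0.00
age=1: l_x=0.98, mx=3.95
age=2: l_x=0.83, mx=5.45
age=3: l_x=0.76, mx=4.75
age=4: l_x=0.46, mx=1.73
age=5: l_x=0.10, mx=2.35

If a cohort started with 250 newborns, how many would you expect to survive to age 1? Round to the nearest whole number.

245

Expected survivors = N0 · l_1 = 250 × 0.98 = 245 → 245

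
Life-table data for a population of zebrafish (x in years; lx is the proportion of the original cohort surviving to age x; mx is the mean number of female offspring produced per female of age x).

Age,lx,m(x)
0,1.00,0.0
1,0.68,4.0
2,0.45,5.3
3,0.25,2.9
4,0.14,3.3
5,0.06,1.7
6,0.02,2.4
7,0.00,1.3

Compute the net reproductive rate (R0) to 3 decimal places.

6.442

lx·mx by age: 0, 2.72, 2.385, 0.725, 0.462, 0.102, 0.048, 0
R0 = Σ lx·mx = 6.442 → 6.442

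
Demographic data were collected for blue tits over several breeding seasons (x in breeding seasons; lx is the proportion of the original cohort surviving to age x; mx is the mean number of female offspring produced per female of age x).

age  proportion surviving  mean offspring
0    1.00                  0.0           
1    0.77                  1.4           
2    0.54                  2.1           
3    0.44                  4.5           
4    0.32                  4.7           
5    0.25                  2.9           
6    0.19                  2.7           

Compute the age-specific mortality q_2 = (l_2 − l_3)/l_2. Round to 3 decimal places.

q_2 = (l_2 − l_3) / l_2 = (0.54 − 0.44) / 0.54
     = 0.1 / 0.54 = 0.185185… → 0.185

0.185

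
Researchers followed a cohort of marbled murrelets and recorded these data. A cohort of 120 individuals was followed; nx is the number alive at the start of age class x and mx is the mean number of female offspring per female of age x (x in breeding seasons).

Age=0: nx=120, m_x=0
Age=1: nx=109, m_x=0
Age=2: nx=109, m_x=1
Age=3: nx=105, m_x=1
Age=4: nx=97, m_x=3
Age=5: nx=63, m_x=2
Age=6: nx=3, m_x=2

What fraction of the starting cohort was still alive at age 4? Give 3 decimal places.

0.808

l_4 = n_4/n_0 = 97/120 = 0.808333… → 0.808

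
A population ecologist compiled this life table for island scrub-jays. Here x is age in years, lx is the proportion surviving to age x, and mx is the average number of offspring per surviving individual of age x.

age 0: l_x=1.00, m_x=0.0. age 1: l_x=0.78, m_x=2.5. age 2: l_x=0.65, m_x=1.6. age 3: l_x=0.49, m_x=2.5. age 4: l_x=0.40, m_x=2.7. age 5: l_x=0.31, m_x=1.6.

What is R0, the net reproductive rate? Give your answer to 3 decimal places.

5.791

lx·mx by age: 0, 1.95, 1.04, 1.225, 1.08, 0.496
R0 = Σ lx·mx = 5.791 → 5.791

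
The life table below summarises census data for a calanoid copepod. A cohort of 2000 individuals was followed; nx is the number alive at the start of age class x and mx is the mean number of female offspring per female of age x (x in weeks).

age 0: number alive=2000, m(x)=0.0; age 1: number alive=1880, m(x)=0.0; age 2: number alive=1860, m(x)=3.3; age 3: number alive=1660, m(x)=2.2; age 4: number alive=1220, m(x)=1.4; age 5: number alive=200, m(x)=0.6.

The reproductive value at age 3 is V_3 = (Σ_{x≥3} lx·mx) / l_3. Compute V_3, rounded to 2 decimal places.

3.30

lx = nx/n0 = nx/2000: 1, 0.94, 0.93, 0.83, 0.61, 0.1
lx·mx for x ≥ 3: 1.826, 0.854, 0.06 → sum = 2.74
V_3 = 2.74 / l_3 = 2.74 / 0.83 = 3.301205… → 3.30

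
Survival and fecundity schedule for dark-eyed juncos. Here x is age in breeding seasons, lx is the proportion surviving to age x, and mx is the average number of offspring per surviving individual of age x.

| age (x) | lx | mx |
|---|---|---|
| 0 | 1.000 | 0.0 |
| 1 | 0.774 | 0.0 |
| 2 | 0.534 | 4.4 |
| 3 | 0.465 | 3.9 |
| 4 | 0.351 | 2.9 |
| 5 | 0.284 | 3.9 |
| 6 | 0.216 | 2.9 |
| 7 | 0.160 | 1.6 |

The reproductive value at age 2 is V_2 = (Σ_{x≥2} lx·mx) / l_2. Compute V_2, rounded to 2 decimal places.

13.43

lx·mx for x ≥ 2: 2.3496, 1.8135, 1.0179, 1.1076, 0.6264, 0.256 → sum = 7.171
V_2 = 7.171 / l_2 = 7.171 / 0.534 = 13.428839… → 13.43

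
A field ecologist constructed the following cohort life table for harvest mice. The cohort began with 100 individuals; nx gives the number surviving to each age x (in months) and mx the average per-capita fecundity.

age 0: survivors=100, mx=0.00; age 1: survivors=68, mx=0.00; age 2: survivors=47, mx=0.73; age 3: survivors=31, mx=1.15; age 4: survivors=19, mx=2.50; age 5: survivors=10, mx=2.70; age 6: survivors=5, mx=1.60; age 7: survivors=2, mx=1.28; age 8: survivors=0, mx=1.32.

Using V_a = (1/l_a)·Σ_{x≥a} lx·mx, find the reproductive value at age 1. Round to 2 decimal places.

lx = nx/n0 = nx/100: 1, 0.68, 0.47, 0.31, 0.19, 0.1, 0.05, 0.02, 0
lx·mx for x ≥ 1: 0, 0.3431, 0.3565, 0.475, 0.27, 0.08, 0.0256, 0 → sum = 1.5502
V_1 = 1.5502 / l_1 = 1.5502 / 0.68 = 2.279706… → 2.28

2.28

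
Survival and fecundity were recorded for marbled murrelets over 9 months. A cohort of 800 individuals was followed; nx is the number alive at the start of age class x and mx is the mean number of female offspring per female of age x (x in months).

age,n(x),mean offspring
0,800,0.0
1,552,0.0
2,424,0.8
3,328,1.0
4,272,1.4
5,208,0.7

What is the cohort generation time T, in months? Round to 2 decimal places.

3.28

lx = nx/n0 = nx/800: 1, 0.69, 0.53, 0.41, 0.34, 0.26
lx·mx: 0, 0, 0.424, 0.41, 0.476, 0.182 → R0 = 1.492
x·lx·mx: 0, 0, 0.848, 1.23, 1.904, 0.91 → Σ = 4.892
T = 4.892 / 1.492 = 3.27882… → 3.28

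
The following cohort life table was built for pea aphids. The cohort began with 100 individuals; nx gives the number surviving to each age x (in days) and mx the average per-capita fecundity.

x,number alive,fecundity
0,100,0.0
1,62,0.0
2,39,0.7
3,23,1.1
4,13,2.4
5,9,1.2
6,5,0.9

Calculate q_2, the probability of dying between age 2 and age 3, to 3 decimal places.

0.410

lx = nx/n0 = nx/100: 1, 0.62, 0.39, 0.23, 0.13, 0.09, 0.05
q_2 = (l_2 − l_3) / l_2 = (0.39 − 0.23) / 0.39
     = 0.16 / 0.39 = 0.410256… → 0.410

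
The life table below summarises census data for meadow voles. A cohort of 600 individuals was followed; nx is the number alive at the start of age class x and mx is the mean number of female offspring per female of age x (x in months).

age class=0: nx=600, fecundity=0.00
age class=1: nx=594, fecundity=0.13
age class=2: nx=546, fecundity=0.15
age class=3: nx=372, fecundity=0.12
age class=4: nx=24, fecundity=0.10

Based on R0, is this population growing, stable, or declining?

declining

lx = nx/n0 = nx/600: 1, 0.99, 0.91, 0.62, 0.04
R0 = Σ lx·mx = 0 + 0.1287 + 0.1365 + 0.0744 + 0.004 = 0.3436
R0 < 1, so the population is declining.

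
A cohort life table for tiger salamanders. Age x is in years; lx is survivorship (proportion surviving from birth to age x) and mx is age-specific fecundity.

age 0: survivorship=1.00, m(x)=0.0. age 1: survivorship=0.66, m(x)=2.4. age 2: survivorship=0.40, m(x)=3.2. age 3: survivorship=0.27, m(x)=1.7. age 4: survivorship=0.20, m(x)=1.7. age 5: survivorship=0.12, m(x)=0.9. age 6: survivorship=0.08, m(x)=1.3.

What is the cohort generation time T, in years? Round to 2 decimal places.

lx·mx: 0, 1.584, 1.28, 0.459, 0.34, 0.108, 0.104 → R0 = 3.875
x·lx·mx: 0, 1.584, 2.56, 1.377, 1.36, 0.54, 0.624 → Σ = 8.045
T = 8.045 / 3.875 = 2.076129… → 2.08

2.08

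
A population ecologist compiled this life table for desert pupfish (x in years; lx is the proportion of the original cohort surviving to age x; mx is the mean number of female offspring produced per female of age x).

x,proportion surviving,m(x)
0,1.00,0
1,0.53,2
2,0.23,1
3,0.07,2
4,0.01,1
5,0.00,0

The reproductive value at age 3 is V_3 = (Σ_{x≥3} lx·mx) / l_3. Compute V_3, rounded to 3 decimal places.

2.143

lx·mx for x ≥ 3: 0.14, 0.01, 0 → sum = 0.15
V_3 = 0.15 / l_3 = 0.15 / 0.07 = 2.142857… → 2.143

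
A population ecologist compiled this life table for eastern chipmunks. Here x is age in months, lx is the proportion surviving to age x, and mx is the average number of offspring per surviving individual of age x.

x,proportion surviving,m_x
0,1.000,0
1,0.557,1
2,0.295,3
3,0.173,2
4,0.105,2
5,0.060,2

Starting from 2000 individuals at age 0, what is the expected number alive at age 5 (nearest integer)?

Expected survivors = N0 · l_5 = 2000 × 0.060 = 120 → 120

120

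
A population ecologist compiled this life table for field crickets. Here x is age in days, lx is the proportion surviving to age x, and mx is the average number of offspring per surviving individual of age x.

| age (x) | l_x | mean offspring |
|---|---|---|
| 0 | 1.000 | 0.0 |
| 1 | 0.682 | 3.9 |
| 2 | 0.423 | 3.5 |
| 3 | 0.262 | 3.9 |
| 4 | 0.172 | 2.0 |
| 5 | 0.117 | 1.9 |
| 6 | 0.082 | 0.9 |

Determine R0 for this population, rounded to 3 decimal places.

lx·mx by age: 0, 2.6598, 1.4805, 1.0218, 0.344, 0.2223, 0.0738
R0 = Σ lx·mx = 5.8022 → 5.802

5.802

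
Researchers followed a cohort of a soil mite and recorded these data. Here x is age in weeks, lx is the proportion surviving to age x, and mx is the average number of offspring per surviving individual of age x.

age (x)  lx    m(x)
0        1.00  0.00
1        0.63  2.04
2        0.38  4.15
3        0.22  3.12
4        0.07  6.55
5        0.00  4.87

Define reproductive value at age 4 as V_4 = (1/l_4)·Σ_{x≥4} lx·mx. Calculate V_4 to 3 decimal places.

lx·mx for x ≥ 4: 0.4585, 0 → sum = 0.4585
V_4 = 0.4585 / l_4 = 0.4585 / 0.07 = 6.55 → 6.550

6.550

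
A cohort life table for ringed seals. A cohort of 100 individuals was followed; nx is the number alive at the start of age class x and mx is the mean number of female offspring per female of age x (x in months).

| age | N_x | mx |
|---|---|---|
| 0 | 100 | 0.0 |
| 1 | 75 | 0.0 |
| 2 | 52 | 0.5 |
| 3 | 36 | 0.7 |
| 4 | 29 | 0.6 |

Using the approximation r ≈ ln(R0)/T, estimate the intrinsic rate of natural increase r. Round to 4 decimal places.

-0.1311

lx = nx/n0 = nx/100: 1, 0.75, 0.52, 0.36, 0.29
R0 = Σ lx·mx = 0 + 0 + 0.26 + 0.252 + 0.174 = 0.686
Σ x·lx·mx = 1.972; T = 1.972/0.686 = 2.87464…
r ≈ ln(R0)/T = ln(0.686)/2.87464… = -0.131104… → -0.1311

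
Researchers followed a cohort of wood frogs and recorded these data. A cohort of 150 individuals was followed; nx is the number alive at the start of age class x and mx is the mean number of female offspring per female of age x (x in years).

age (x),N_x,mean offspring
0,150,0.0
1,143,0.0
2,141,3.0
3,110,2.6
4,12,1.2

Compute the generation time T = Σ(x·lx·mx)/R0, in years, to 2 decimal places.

lx = nx/n0 = nx/150: 1, 0.95333…, 0.94, 0.73333…, 0.08
lx·mx: 0, 0, 2.82, 1.906667…, 0.096 → R0 = 4.822667…
x·lx·mx: 0, 0, 5.64, 5.72…, 0.384 → Σ = 11.744…
T = 11.744… / 4.822667… = 2.435167… → 2.44

2.44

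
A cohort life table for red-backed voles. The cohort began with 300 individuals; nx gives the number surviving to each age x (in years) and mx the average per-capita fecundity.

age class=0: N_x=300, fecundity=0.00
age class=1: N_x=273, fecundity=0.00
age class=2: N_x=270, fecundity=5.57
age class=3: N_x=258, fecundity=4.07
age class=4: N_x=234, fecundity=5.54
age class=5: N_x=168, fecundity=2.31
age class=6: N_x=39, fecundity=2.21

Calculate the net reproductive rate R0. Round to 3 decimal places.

14.415

lx = nx/n0 = nx/300: 1, 0.91, 0.9, 0.86, 0.78, 0.56, 0.13
lx·mx by age: 0, 0, 5.013, 3.5002, 4.3212, 1.2936, 0.2873
R0 = Σ lx·mx = 14.4153 → 14.415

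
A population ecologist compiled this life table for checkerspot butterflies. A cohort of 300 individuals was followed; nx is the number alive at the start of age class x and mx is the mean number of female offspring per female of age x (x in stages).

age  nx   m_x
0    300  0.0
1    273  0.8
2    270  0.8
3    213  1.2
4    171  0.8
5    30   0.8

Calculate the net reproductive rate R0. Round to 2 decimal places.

lx = nx/n0 = nx/300: 1, 0.91, 0.9, 0.71, 0.57, 0.1
lx·mx by age: 0, 0.728, 0.72, 0.852, 0.456, 0.08
R0 = Σ lx·mx = 2.836 → 2.84

2.84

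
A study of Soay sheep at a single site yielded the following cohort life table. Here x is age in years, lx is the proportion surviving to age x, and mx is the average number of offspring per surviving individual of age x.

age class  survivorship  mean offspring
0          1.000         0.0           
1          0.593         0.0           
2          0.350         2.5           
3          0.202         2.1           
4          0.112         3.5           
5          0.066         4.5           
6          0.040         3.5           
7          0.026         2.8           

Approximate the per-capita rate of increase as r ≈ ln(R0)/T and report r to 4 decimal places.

R0 = Σ lx·mx = 0 + 0 + 0.875 + 0.4242 + 0.392 + 0.297 + 0.14 + 0.0728 = 2.201
Σ x·lx·mx = 7.4252; T = 7.4252/2.201 = 3.37356…
r ≈ ln(R0)/T = ln(2.201)/3.37356… = 0.233852… → 0.2339

0.2339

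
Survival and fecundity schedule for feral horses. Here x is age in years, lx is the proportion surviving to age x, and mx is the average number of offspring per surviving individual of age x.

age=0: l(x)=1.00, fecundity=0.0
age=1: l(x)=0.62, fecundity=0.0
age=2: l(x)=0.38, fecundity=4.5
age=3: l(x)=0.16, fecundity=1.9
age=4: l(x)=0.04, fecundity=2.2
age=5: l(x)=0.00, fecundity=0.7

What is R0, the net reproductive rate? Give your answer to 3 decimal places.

2.102

lx·mx by age: 0, 0, 1.71, 0.304, 0.088, 0
R0 = Σ lx·mx = 2.102 → 2.102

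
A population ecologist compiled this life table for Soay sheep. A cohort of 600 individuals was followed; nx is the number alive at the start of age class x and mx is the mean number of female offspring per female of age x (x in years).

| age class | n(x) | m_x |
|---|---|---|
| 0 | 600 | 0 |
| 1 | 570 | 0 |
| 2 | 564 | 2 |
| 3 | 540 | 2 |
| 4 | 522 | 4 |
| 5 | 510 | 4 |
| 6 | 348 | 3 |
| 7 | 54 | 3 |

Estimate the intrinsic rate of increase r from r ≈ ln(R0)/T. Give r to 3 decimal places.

lx = nx/n0 = nx/600: 1, 0.95, 0.94, 0.9, 0.87, 0.85, 0.58, 0.09
R0 = Σ lx·mx = 0 + 0 + 1.88 + 1.8 + 3.48 + 3.4 + 1.74 + 0.27 = 12.57
Σ x·lx·mx = 52.41; T = 52.41/12.57 = 4.16945…
r ≈ ln(R0)/T = ln(12.57)/4.16945… = 0.60711… → 0.607

0.607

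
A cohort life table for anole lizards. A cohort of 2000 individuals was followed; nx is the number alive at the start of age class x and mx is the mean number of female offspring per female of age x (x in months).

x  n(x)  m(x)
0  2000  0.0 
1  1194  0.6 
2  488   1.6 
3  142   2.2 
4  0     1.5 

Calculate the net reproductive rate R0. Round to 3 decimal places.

0.905

lx = nx/n0 = nx/2000: 1, 0.597, 0.244, 0.071, 0
lx·mx by age: 0, 0.3582, 0.3904, 0.1562, 0
R0 = Σ lx·mx = 0.9048 → 0.905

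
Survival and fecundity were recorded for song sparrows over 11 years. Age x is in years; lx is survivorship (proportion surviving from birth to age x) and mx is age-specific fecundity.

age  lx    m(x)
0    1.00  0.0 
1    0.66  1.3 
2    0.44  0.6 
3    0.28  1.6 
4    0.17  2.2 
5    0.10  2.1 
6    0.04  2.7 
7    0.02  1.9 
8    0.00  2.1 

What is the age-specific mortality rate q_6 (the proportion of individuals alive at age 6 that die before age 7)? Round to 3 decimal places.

q_6 = (l_6 − l_7) / l_6 = (0.04 − 0.02) / 0.04
     = 0.02 / 0.04 = 0.5 → 0.500

0.500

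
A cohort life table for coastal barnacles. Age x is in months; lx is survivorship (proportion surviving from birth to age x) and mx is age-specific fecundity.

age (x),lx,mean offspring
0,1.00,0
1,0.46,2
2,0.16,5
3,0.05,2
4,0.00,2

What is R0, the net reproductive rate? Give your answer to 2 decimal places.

1.82

lx·mx by age: 0, 0.92, 0.8, 0.1, 0
R0 = Σ lx·mx = 1.82 → 1.82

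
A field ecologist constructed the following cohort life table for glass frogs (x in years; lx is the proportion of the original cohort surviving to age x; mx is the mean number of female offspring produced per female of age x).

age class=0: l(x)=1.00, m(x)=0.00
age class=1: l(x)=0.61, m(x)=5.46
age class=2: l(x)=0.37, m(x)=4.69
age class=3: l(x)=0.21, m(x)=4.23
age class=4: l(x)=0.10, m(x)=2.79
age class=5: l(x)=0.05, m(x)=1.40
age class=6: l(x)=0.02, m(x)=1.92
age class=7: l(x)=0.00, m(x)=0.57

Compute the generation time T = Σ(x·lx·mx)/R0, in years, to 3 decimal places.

1.760

lx·mx: 0, 3.3306, 1.7353, 0.8883, 0.279, 0.07, 0.0384, 0 → R0 = 6.3416
x·lx·mx: 0, 3.3306, 3.4706, 2.6649, 1.116, 0.35, 0.2304, 0 → Σ = 11.1625
T = 11.1625 / 6.3416 = 1.760202… → 1.760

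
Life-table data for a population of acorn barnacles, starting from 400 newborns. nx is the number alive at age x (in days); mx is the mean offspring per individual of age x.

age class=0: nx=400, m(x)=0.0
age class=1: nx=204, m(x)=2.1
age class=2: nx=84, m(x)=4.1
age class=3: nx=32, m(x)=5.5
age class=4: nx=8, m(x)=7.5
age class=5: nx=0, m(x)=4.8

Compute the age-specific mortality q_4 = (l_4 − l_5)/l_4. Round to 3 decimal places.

1.000

lx = nx/n0 = nx/400: 1, 0.51, 0.21, 0.08, 0.02, 0
q_4 = (l_4 − l_5) / l_4 = (0.02 − 0) / 0.02
     = 0.02 / 0.02 = 1 → 1.000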